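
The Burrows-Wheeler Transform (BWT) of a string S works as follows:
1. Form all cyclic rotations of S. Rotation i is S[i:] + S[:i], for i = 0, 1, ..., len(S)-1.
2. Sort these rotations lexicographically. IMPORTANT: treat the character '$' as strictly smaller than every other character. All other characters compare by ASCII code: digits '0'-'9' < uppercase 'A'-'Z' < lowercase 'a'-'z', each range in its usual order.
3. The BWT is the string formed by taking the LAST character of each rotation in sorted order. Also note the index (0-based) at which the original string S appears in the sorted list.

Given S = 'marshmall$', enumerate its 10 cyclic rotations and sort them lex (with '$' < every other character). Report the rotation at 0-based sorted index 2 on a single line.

All 10 rotations (rotation i = S[i:]+S[:i]):
  rot[0] = marshmall$
  rot[1] = arshmall$m
  rot[2] = rshmall$ma
  rot[3] = shmall$mar
  rot[4] = hmall$mars
  rot[5] = mall$marsh
  rot[6] = all$marshm
  rot[7] = ll$marshma
  rot[8] = l$marshmal
  rot[9] = $marshmall
Sorted (with $ < everything):
  sorted[0] = $marshmall
  sorted[1] = all$marshm
  sorted[2] = arshmall$m
  sorted[3] = hmall$mars
  sorted[4] = l$marshmal
  sorted[5] = ll$marshma
  sorted[6] = mall$marsh
  sorted[7] = marshmall$
  sorted[8] = rshmall$ma
  sorted[9] = shmall$mar
sorted[2] = arshmall$m

Answer: arshmall$m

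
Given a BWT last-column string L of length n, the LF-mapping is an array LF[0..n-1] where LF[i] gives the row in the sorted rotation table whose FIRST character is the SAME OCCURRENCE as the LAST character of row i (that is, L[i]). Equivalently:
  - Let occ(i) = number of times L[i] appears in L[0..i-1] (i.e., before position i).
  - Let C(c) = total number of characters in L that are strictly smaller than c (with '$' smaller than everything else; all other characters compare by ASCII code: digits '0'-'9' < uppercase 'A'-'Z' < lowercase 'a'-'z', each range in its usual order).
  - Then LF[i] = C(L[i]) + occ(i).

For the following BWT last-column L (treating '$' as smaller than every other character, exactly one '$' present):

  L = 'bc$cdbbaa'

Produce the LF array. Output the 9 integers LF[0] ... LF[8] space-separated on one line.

Char counts: '$':1, 'a':2, 'b':3, 'c':2, 'd':1
C (first-col start): C('$')=0, C('a')=1, C('b')=3, C('c')=6, C('d')=8
L[0]='b': occ=0, LF[0]=C('b')+0=3+0=3
L[1]='c': occ=0, LF[1]=C('c')+0=6+0=6
L[2]='$': occ=0, LF[2]=C('$')+0=0+0=0
L[3]='c': occ=1, LF[3]=C('c')+1=6+1=7
L[4]='d': occ=0, LF[4]=C('d')+0=8+0=8
L[5]='b': occ=1, LF[5]=C('b')+1=3+1=4
L[6]='b': occ=2, LF[6]=C('b')+2=3+2=5
L[7]='a': occ=0, LF[7]=C('a')+0=1+0=1
L[8]='a': occ=1, LF[8]=C('a')+1=1+1=2

Answer: 3 6 0 7 8 4 5 1 2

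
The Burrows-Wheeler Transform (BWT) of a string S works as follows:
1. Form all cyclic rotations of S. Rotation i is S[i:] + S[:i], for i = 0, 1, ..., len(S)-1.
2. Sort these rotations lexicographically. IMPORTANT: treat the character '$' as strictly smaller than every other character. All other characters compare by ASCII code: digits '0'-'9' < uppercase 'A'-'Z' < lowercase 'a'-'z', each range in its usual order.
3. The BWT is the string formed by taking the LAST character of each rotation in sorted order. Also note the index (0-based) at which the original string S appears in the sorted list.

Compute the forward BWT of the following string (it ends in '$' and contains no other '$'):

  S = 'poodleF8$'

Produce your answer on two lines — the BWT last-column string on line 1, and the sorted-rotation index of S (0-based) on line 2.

All 9 rotations (rotation i = S[i:]+S[:i]):
  rot[0] = poodleF8$
  rot[1] = oodleF8$p
  rot[2] = odleF8$po
  rot[3] = dleF8$poo
  rot[4] = leF8$pood
  rot[5] = eF8$poodl
  rot[6] = F8$poodle
  rot[7] = 8$poodleF
  rot[8] = $poodleF8
Sorted (with $ < everything):
  sorted[0] = $poodleF8  (last char: '8')
  sorted[1] = 8$poodleF  (last char: 'F')
  sorted[2] = F8$poodle  (last char: 'e')
  sorted[3] = dleF8$poo  (last char: 'o')
  sorted[4] = eF8$poodl  (last char: 'l')
  sorted[5] = leF8$pood  (last char: 'd')
  sorted[6] = odleF8$po  (last char: 'o')
  sorted[7] = oodleF8$p  (last char: 'p')
  sorted[8] = poodleF8$  (last char: '$')
Last column: 8Feoldop$
Original string S is at sorted index 8

Answer: 8Feoldop$
8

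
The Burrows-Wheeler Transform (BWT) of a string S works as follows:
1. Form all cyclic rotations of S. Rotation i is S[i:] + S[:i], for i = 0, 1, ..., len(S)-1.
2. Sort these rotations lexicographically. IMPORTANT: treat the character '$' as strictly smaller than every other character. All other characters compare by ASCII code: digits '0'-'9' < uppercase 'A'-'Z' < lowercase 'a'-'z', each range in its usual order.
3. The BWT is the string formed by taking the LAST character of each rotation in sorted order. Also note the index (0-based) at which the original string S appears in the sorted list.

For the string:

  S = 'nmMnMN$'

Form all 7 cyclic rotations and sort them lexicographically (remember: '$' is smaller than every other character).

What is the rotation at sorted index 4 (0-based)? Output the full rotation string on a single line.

Answer: mMnMN$n

Derivation:
All 7 rotations (rotation i = S[i:]+S[:i]):
  rot[0] = nmMnMN$
  rot[1] = mMnMN$n
  rot[2] = MnMN$nm
  rot[3] = nMN$nmM
  rot[4] = MN$nmMn
  rot[5] = N$nmMnM
  rot[6] = $nmMnMN
Sorted (with $ < everything):
  sorted[0] = $nmMnMN
  sorted[1] = MN$nmMn
  sorted[2] = MnMN$nm
  sorted[3] = N$nmMnM
  sorted[4] = mMnMN$n
  sorted[5] = nMN$nmM
  sorted[6] = nmMnMN$
sorted[4] = mMnMN$n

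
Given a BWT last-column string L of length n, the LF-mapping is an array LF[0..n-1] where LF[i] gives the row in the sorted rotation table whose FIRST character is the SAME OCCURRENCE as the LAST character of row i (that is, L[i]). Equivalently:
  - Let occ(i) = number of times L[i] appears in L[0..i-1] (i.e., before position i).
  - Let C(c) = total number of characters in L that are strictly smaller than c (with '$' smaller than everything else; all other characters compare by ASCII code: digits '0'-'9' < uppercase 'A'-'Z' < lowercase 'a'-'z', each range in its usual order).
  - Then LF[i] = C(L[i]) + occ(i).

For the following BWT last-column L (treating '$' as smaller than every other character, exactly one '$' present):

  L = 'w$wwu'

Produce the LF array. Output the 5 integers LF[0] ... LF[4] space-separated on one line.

Answer: 2 0 3 4 1

Derivation:
Char counts: '$':1, 'u':1, 'w':3
C (first-col start): C('$')=0, C('u')=1, C('w')=2
L[0]='w': occ=0, LF[0]=C('w')+0=2+0=2
L[1]='$': occ=0, LF[1]=C('$')+0=0+0=0
L[2]='w': occ=1, LF[2]=C('w')+1=2+1=3
L[3]='w': occ=2, LF[3]=C('w')+2=2+2=4
L[4]='u': occ=0, LF[4]=C('u')+0=1+0=1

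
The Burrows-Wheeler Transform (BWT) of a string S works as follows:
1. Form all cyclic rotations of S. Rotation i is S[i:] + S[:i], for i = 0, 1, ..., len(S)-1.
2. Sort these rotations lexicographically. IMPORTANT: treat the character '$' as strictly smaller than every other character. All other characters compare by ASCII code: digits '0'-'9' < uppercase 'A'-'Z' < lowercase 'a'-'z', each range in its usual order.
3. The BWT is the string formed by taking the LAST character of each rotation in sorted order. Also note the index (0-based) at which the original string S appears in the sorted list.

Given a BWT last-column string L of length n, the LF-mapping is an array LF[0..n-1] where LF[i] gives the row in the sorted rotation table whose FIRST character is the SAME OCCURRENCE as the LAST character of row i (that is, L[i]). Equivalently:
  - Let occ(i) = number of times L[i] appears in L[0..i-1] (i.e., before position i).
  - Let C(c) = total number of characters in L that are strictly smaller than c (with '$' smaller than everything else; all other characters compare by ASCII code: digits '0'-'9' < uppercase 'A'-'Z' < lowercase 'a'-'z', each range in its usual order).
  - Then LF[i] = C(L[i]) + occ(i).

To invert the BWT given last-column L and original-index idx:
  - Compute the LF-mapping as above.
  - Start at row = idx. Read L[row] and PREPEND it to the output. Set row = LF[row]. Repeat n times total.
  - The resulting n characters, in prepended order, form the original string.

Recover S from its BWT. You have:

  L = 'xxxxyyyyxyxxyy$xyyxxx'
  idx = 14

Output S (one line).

Answer: yxxyyxyyxxyxxyyyxxxx$

Derivation:
LF mapping: 1 2 3 4 12 13 14 15 5 16 6 7 17 18 0 8 19 20 9 10 11
Walk LF starting at row 14, prepending L[row]:
  step 1: row=14, L[14]='$', prepend. Next row=LF[14]=0
  step 2: row=0, L[0]='x', prepend. Next row=LF[0]=1
  step 3: row=1, L[1]='x', prepend. Next row=LF[1]=2
  step 4: row=2, L[2]='x', prepend. Next row=LF[2]=3
  step 5: row=3, L[3]='x', prepend. Next row=LF[3]=4
  step 6: row=4, L[4]='y', prepend. Next row=LF[4]=12
  step 7: row=12, L[12]='y', prepend. Next row=LF[12]=17
  step 8: row=17, L[17]='y', prepend. Next row=LF[17]=20
  step 9: row=20, L[20]='x', prepend. Next row=LF[20]=11
  step 10: row=11, L[11]='x', prepend. Next row=LF[11]=7
  step 11: row=7, L[7]='y', prepend. Next row=LF[7]=15
  step 12: row=15, L[15]='x', prepend. Next row=LF[15]=8
  step 13: row=8, L[8]='x', prepend. Next row=LF[8]=5
  step 14: row=5, L[5]='y', prepend. Next row=LF[5]=13
  step 15: row=13, L[13]='y', prepend. Next row=LF[13]=18
  step 16: row=18, L[18]='x', prepend. Next row=LF[18]=9
  step 17: row=9, L[9]='y', prepend. Next row=LF[9]=16
  step 18: row=16, L[16]='y', prepend. Next row=LF[16]=19
  step 19: row=19, L[19]='x', prepend. Next row=LF[19]=10
  step 20: row=10, L[10]='x', prepend. Next row=LF[10]=6
  step 21: row=6, L[6]='y', prepend. Next row=LF[6]=14
Reversed output: yxxyyxyyxxyxxyyyxxxx$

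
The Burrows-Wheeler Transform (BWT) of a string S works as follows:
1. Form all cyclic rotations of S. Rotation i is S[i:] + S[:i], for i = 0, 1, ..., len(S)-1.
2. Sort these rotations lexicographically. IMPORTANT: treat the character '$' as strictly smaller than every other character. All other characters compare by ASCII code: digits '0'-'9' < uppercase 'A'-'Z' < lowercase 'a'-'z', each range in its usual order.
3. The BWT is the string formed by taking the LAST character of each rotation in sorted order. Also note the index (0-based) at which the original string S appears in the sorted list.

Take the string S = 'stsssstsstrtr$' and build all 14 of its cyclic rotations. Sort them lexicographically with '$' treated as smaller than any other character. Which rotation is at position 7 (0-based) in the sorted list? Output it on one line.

All 14 rotations (rotation i = S[i:]+S[:i]):
  rot[0] = stsssstsstrtr$
  rot[1] = tsssstsstrtr$s
  rot[2] = sssstsstrtr$st
  rot[3] = ssstsstrtr$sts
  rot[4] = sstsstrtr$stss
  rot[5] = stsstrtr$stsss
  rot[6] = tsstrtr$stssss
  rot[7] = sstrtr$stsssst
  rot[8] = strtr$stssssts
  rot[9] = trtr$stsssstss
  rot[10] = rtr$stsssstsst
  rot[11] = tr$stsssstsstr
  rot[12] = r$stsssstsstrt
  rot[13] = $stsssstsstrtr
Sorted (with $ < everything):
  sorted[0] = $stsssstsstrtr
  sorted[1] = r$stsssstsstrt
  sorted[2] = rtr$stsssstsst
  sorted[3] = sssstsstrtr$st
  sorted[4] = ssstsstrtr$sts
  sorted[5] = sstrtr$stsssst
  sorted[6] = sstsstrtr$stss
  sorted[7] = strtr$stssssts
  sorted[8] = stsssstsstrtr$
  sorted[9] = stsstrtr$stsss
  sorted[10] = tr$stsssstsstr
  sorted[11] = trtr$stsssstss
  sorted[12] = tsssstsstrtr$s
  sorted[13] = tsstrtr$stssss
sorted[7] = strtr$stssssts

Answer: strtr$stssssts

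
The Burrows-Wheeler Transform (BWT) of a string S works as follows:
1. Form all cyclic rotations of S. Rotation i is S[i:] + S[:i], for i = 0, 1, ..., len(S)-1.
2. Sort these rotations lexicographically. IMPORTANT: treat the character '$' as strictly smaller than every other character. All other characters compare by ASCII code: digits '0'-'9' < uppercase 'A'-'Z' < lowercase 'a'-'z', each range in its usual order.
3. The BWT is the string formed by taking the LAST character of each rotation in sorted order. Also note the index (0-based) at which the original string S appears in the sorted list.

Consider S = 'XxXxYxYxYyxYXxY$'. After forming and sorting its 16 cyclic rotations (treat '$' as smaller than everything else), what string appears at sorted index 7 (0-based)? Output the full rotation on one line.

Answer: YxYyxYXxY$XxXxYx

Derivation:
All 16 rotations (rotation i = S[i:]+S[:i]):
  rot[0] = XxXxYxYxYyxYXxY$
  rot[1] = xXxYxYxYyxYXxY$X
  rot[2] = XxYxYxYyxYXxY$Xx
  rot[3] = xYxYxYyxYXxY$XxX
  rot[4] = YxYxYyxYXxY$XxXx
  rot[5] = xYxYyxYXxY$XxXxY
  rot[6] = YxYyxYXxY$XxXxYx
  rot[7] = xYyxYXxY$XxXxYxY
  rot[8] = YyxYXxY$XxXxYxYx
  rot[9] = yxYXxY$XxXxYxYxY
  rot[10] = xYXxY$XxXxYxYxYy
  rot[11] = YXxY$XxXxYxYxYyx
  rot[12] = XxY$XxXxYxYxYyxY
  rot[13] = xY$XxXxYxYxYyxYX
  rot[14] = Y$XxXxYxYxYyxYXx
  rot[15] = $XxXxYxYxYyxYXxY
Sorted (with $ < everything):
  sorted[0] = $XxXxYxYxYyxYXxY
  sorted[1] = XxXxYxYxYyxYXxY$
  sorted[2] = XxY$XxXxYxYxYyxY
  sorted[3] = XxYxYxYyxYXxY$Xx
  sorted[4] = Y$XxXxYxYxYyxYXx
  sorted[5] = YXxY$XxXxYxYxYyx
  sorted[6] = YxYxYyxYXxY$XxXx
  sorted[7] = YxYyxYXxY$XxXxYx
  sorted[8] = YyxYXxY$XxXxYxYx
  sorted[9] = xXxYxYxYyxYXxY$X
  sorted[10] = xY$XxXxYxYxYyxYX
  sorted[11] = xYXxY$XxXxYxYxYy
  sorted[12] = xYxYxYyxYXxY$XxX
  sorted[13] = xYxYyxYXxY$XxXxY
  sorted[14] = xYyxYXxY$XxXxYxY
  sorted[15] = yxYXxY$XxXxYxYxY
sorted[7] = YxYyxYXxY$XxXxYx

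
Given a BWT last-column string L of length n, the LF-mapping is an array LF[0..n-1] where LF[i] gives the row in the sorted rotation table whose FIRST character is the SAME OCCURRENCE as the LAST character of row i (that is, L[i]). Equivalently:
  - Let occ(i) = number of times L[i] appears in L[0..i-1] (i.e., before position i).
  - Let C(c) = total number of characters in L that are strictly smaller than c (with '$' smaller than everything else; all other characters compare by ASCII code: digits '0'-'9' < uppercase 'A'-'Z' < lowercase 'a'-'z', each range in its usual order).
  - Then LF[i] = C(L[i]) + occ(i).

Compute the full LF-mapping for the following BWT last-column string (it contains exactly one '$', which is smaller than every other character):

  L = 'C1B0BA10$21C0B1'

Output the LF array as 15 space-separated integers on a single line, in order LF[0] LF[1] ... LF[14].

Char counts: '$':1, '0':3, '1':4, '2':1, 'A':1, 'B':3, 'C':2
C (first-col start): C('$')=0, C('0')=1, C('1')=4, C('2')=8, C('A')=9, C('B')=10, C('C')=13
L[0]='C': occ=0, LF[0]=C('C')+0=13+0=13
L[1]='1': occ=0, LF[1]=C('1')+0=4+0=4
L[2]='B': occ=0, LF[2]=C('B')+0=10+0=10
L[3]='0': occ=0, LF[3]=C('0')+0=1+0=1
L[4]='B': occ=1, LF[4]=C('B')+1=10+1=11
L[5]='A': occ=0, LF[5]=C('A')+0=9+0=9
L[6]='1': occ=1, LF[6]=C('1')+1=4+1=5
L[7]='0': occ=1, LF[7]=C('0')+1=1+1=2
L[8]='$': occ=0, LF[8]=C('$')+0=0+0=0
L[9]='2': occ=0, LF[9]=C('2')+0=8+0=8
L[10]='1': occ=2, LF[10]=C('1')+2=4+2=6
L[11]='C': occ=1, LF[11]=C('C')+1=13+1=14
L[12]='0': occ=2, LF[12]=C('0')+2=1+2=3
L[13]='B': occ=2, LF[13]=C('B')+2=10+2=12
L[14]='1': occ=3, LF[14]=C('1')+3=4+3=7

Answer: 13 4 10 1 11 9 5 2 0 8 6 14 3 12 7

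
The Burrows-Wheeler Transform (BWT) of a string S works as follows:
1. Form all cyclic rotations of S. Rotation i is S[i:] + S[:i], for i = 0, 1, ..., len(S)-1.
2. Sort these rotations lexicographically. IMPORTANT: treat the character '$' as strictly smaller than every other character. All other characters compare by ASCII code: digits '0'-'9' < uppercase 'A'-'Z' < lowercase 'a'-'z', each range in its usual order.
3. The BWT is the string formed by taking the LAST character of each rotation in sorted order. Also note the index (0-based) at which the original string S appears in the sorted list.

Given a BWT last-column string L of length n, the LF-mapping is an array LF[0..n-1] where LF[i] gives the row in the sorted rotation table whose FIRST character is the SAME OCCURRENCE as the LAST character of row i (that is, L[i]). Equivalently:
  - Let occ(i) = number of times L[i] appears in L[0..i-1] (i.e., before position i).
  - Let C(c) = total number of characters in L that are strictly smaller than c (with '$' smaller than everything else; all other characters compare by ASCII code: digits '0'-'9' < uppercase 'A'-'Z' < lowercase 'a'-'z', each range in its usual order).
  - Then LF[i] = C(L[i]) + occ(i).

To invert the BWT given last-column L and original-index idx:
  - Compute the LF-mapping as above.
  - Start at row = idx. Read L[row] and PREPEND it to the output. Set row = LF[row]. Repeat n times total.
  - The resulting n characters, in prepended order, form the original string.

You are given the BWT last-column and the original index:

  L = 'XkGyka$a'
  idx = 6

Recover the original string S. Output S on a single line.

LF mapping: 2 5 1 7 6 3 0 4
Walk LF starting at row 6, prepending L[row]:
  step 1: row=6, L[6]='$', prepend. Next row=LF[6]=0
  step 2: row=0, L[0]='X', prepend. Next row=LF[0]=2
  step 3: row=2, L[2]='G', prepend. Next row=LF[2]=1
  step 4: row=1, L[1]='k', prepend. Next row=LF[1]=5
  step 5: row=5, L[5]='a', prepend. Next row=LF[5]=3
  step 6: row=3, L[3]='y', prepend. Next row=LF[3]=7
  step 7: row=7, L[7]='a', prepend. Next row=LF[7]=4
  step 8: row=4, L[4]='k', prepend. Next row=LF[4]=6
Reversed output: kayakGX$

Answer: kayakGX$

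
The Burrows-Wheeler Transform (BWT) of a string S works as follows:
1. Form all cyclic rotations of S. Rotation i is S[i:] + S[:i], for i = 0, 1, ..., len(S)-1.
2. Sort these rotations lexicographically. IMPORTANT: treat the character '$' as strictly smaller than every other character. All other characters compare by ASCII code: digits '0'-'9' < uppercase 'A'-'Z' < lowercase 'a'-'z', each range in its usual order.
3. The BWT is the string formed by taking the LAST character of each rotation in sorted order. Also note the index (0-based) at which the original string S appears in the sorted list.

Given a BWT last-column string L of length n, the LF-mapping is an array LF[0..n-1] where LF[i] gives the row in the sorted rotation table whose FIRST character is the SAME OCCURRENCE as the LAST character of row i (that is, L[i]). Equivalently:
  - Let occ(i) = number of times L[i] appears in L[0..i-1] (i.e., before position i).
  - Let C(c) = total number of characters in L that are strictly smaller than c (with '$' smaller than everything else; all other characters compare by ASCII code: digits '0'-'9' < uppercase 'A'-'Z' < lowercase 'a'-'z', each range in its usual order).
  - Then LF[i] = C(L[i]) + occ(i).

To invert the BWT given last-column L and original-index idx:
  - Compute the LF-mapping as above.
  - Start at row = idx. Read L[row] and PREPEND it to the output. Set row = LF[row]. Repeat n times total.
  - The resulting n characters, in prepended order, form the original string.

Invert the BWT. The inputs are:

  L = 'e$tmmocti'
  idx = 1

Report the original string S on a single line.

LF mapping: 2 0 7 4 5 6 1 8 3
Walk LF starting at row 1, prepending L[row]:
  step 1: row=1, L[1]='$', prepend. Next row=LF[1]=0
  step 2: row=0, L[0]='e', prepend. Next row=LF[0]=2
  step 3: row=2, L[2]='t', prepend. Next row=LF[2]=7
  step 4: row=7, L[7]='t', prepend. Next row=LF[7]=8
  step 5: row=8, L[8]='i', prepend. Next row=LF[8]=3
  step 6: row=3, L[3]='m', prepend. Next row=LF[3]=4
  step 7: row=4, L[4]='m', prepend. Next row=LF[4]=5
  step 8: row=5, L[5]='o', prepend. Next row=LF[5]=6
  step 9: row=6, L[6]='c', prepend. Next row=LF[6]=1
Reversed output: committe$

Answer: committe$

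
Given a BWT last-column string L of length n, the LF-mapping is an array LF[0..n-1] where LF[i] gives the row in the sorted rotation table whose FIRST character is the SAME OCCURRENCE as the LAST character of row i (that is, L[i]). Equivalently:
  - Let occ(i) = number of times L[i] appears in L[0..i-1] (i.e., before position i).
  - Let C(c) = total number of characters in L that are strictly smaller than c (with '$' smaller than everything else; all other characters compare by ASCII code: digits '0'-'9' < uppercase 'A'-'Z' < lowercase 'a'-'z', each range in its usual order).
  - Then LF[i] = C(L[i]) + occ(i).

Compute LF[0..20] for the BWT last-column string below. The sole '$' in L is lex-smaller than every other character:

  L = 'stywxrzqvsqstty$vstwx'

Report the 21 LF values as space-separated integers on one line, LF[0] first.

Char counts: '$':1, 'q':2, 'r':1, 's':4, 't':4, 'v':2, 'w':2, 'x':2, 'y':2, 'z':1
C (first-col start): C('$')=0, C('q')=1, C('r')=3, C('s')=4, C('t')=8, C('v')=12, C('w')=14, C('x')=16, C('y')=18, C('z')=20
L[0]='s': occ=0, LF[0]=C('s')+0=4+0=4
L[1]='t': occ=0, LF[1]=C('t')+0=8+0=8
L[2]='y': occ=0, LF[2]=C('y')+0=18+0=18
L[3]='w': occ=0, LF[3]=C('w')+0=14+0=14
L[4]='x': occ=0, LF[4]=C('x')+0=16+0=16
L[5]='r': occ=0, LF[5]=C('r')+0=3+0=3
L[6]='z': occ=0, LF[6]=C('z')+0=20+0=20
L[7]='q': occ=0, LF[7]=C('q')+0=1+0=1
L[8]='v': occ=0, LF[8]=C('v')+0=12+0=12
L[9]='s': occ=1, LF[9]=C('s')+1=4+1=5
L[10]='q': occ=1, LF[10]=C('q')+1=1+1=2
L[11]='s': occ=2, LF[11]=C('s')+2=4+2=6
L[12]='t': occ=1, LF[12]=C('t')+1=8+1=9
L[13]='t': occ=2, LF[13]=C('t')+2=8+2=10
L[14]='y': occ=1, LF[14]=C('y')+1=18+1=19
L[15]='$': occ=0, LF[15]=C('$')+0=0+0=0
L[16]='v': occ=1, LF[16]=C('v')+1=12+1=13
L[17]='s': occ=3, LF[17]=C('s')+3=4+3=7
L[18]='t': occ=3, LF[18]=C('t')+3=8+3=11
L[19]='w': occ=1, LF[19]=C('w')+1=14+1=15
L[20]='x': occ=1, LF[20]=C('x')+1=16+1=17

Answer: 4 8 18 14 16 3 20 1 12 5 2 6 9 10 19 0 13 7 11 15 17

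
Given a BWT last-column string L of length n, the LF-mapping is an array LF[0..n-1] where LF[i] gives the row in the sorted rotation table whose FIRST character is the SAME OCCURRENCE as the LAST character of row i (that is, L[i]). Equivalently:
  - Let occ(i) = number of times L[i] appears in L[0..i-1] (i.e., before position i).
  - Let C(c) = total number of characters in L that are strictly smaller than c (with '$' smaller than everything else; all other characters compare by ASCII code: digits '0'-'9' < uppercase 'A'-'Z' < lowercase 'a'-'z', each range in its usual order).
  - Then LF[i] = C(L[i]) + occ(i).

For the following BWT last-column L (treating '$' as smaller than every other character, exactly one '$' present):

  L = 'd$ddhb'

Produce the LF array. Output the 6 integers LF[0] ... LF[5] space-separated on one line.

Answer: 2 0 3 4 5 1

Derivation:
Char counts: '$':1, 'b':1, 'd':3, 'h':1
C (first-col start): C('$')=0, C('b')=1, C('d')=2, C('h')=5
L[0]='d': occ=0, LF[0]=C('d')+0=2+0=2
L[1]='$': occ=0, LF[1]=C('$')+0=0+0=0
L[2]='d': occ=1, LF[2]=C('d')+1=2+1=3
L[3]='d': occ=2, LF[3]=C('d')+2=2+2=4
L[4]='h': occ=0, LF[4]=C('h')+0=5+0=5
L[5]='b': occ=0, LF[5]=C('b')+0=1+0=1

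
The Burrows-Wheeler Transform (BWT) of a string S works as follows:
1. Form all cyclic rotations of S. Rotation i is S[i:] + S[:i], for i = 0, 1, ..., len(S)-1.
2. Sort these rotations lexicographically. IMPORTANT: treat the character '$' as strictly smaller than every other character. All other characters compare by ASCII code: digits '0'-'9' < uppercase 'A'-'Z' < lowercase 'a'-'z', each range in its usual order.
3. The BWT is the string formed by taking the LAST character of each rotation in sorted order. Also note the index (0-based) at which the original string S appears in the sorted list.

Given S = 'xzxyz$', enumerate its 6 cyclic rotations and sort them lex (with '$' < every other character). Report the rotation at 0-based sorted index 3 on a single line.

All 6 rotations (rotation i = S[i:]+S[:i]):
  rot[0] = xzxyz$
  rot[1] = zxyz$x
  rot[2] = xyz$xz
  rot[3] = yz$xzx
  rot[4] = z$xzxy
  rot[5] = $xzxyz
Sorted (with $ < everything):
  sorted[0] = $xzxyz
  sorted[1] = xyz$xz
  sorted[2] = xzxyz$
  sorted[3] = yz$xzx
  sorted[4] = z$xzxy
  sorted[5] = zxyz$x
sorted[3] = yz$xzx

Answer: yz$xzx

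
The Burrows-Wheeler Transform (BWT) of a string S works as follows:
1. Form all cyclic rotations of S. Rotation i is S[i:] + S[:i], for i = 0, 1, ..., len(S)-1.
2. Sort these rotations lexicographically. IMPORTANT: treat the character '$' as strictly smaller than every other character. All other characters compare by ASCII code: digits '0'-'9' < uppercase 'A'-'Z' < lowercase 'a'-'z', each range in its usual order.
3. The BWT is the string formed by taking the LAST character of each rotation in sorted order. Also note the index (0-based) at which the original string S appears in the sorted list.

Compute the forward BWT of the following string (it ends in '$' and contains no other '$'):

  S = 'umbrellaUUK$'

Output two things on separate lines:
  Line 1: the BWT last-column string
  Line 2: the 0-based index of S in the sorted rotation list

All 12 rotations (rotation i = S[i:]+S[:i]):
  rot[0] = umbrellaUUK$
  rot[1] = mbrellaUUK$u
  rot[2] = brellaUUK$um
  rot[3] = rellaUUK$umb
  rot[4] = ellaUUK$umbr
  rot[5] = llaUUK$umbre
  rot[6] = laUUK$umbrel
  rot[7] = aUUK$umbrell
  rot[8] = UUK$umbrella
  rot[9] = UK$umbrellaU
  rot[10] = K$umbrellaUU
  rot[11] = $umbrellaUUK
Sorted (with $ < everything):
  sorted[0] = $umbrellaUUK  (last char: 'K')
  sorted[1] = K$umbrellaUU  (last char: 'U')
  sorted[2] = UK$umbrellaU  (last char: 'U')
  sorted[3] = UUK$umbrella  (last char: 'a')
  sorted[4] = aUUK$umbrell  (last char: 'l')
  sorted[5] = brellaUUK$um  (last char: 'm')
  sorted[6] = ellaUUK$umbr  (last char: 'r')
  sorted[7] = laUUK$umbrel  (last char: 'l')
  sorted[8] = llaUUK$umbre  (last char: 'e')
  sorted[9] = mbrellaUUK$u  (last char: 'u')
  sorted[10] = rellaUUK$umb  (last char: 'b')
  sorted[11] = umbrellaUUK$  (last char: '$')
Last column: KUUalmrleub$
Original string S is at sorted index 11

Answer: KUUalmrleub$
11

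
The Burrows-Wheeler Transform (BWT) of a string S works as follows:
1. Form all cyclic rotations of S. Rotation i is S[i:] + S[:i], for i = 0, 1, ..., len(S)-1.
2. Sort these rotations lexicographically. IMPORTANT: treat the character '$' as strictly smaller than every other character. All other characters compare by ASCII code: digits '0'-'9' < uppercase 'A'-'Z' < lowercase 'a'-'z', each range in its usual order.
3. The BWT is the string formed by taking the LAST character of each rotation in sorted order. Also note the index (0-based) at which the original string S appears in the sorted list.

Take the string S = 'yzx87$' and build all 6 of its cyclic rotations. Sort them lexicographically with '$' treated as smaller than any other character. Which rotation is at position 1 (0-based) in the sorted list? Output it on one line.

All 6 rotations (rotation i = S[i:]+S[:i]):
  rot[0] = yzx87$
  rot[1] = zx87$y
  rot[2] = x87$yz
  rot[3] = 87$yzx
  rot[4] = 7$yzx8
  rot[5] = $yzx87
Sorted (with $ < everything):
  sorted[0] = $yzx87
  sorted[1] = 7$yzx8
  sorted[2] = 87$yzx
  sorted[3] = x87$yz
  sorted[4] = yzx87$
  sorted[5] = zx87$y
sorted[1] = 7$yzx8

Answer: 7$yzx8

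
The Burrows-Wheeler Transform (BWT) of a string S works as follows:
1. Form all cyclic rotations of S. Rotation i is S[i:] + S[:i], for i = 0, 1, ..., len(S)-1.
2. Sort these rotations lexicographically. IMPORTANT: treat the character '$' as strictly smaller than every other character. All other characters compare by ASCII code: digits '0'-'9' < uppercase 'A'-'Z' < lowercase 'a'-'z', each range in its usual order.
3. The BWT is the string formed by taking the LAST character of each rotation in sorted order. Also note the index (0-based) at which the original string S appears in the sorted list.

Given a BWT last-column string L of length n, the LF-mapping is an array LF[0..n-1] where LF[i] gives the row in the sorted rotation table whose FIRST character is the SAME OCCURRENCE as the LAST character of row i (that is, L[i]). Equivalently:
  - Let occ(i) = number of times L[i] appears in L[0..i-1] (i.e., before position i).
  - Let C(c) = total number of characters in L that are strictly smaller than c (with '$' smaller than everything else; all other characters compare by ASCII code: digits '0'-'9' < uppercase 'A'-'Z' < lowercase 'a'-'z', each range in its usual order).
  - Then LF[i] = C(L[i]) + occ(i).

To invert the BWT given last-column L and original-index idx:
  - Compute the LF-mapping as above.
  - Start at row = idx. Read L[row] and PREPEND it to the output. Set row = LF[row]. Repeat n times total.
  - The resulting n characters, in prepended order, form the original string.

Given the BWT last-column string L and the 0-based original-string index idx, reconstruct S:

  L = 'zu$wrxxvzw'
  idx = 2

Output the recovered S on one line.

Answer: urwvxxwzz$

Derivation:
LF mapping: 8 2 0 4 1 6 7 3 9 5
Walk LF starting at row 2, prepending L[row]:
  step 1: row=2, L[2]='$', prepend. Next row=LF[2]=0
  step 2: row=0, L[0]='z', prepend. Next row=LF[0]=8
  step 3: row=8, L[8]='z', prepend. Next row=LF[8]=9
  step 4: row=9, L[9]='w', prepend. Next row=LF[9]=5
  step 5: row=5, L[5]='x', prepend. Next row=LF[5]=6
  step 6: row=6, L[6]='x', prepend. Next row=LF[6]=7
  step 7: row=7, L[7]='v', prepend. Next row=LF[7]=3
  step 8: row=3, L[3]='w', prepend. Next row=LF[3]=4
  step 9: row=4, L[4]='r', prepend. Next row=LF[4]=1
  step 10: row=1, L[1]='u', prepend. Next row=LF[1]=2
Reversed output: urwvxxwzz$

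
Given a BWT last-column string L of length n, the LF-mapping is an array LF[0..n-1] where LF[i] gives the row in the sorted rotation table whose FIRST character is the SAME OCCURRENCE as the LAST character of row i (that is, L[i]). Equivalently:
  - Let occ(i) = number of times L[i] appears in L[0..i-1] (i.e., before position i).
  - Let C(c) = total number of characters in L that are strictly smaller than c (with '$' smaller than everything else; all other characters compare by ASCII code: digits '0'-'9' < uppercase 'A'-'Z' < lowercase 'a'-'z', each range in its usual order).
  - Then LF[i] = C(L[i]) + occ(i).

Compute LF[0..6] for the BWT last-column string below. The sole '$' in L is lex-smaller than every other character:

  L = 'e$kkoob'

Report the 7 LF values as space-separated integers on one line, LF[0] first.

Char counts: '$':1, 'b':1, 'e':1, 'k':2, 'o':2
C (first-col start): C('$')=0, C('b')=1, C('e')=2, C('k')=3, C('o')=5
L[0]='e': occ=0, LF[0]=C('e')+0=2+0=2
L[1]='$': occ=0, LF[1]=C('$')+0=0+0=0
L[2]='k': occ=0, LF[2]=C('k')+0=3+0=3
L[3]='k': occ=1, LF[3]=C('k')+1=3+1=4
L[4]='o': occ=0, LF[4]=C('o')+0=5+0=5
L[5]='o': occ=1, LF[5]=C('o')+1=5+1=6
L[6]='b': occ=0, LF[6]=C('b')+0=1+0=1

Answer: 2 0 3 4 5 6 1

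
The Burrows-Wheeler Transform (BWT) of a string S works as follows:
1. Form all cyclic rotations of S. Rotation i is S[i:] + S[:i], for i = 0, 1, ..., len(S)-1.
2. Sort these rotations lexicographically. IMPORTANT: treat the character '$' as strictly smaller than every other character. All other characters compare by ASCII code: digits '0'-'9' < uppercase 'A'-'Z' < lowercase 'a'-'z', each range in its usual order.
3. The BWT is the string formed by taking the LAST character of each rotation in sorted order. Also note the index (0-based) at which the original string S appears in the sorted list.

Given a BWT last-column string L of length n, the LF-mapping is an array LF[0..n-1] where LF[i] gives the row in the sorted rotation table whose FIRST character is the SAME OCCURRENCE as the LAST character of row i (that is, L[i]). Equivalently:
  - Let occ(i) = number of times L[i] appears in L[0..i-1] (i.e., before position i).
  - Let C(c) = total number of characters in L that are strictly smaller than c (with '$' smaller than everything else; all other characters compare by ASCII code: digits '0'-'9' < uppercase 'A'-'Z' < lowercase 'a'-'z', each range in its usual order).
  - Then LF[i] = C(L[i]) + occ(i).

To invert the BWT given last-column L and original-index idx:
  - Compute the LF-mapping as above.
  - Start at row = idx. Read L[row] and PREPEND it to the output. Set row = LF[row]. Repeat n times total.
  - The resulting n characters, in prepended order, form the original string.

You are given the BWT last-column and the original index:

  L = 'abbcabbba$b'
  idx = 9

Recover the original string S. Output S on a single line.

LF mapping: 1 4 5 10 2 6 7 8 3 0 9
Walk LF starting at row 9, prepending L[row]:
  step 1: row=9, L[9]='$', prepend. Next row=LF[9]=0
  step 2: row=0, L[0]='a', prepend. Next row=LF[0]=1
  step 3: row=1, L[1]='b', prepend. Next row=LF[1]=4
  step 4: row=4, L[4]='a', prepend. Next row=LF[4]=2
  step 5: row=2, L[2]='b', prepend. Next row=LF[2]=5
  step 6: row=5, L[5]='b', prepend. Next row=LF[5]=6
  step 7: row=6, L[6]='b', prepend. Next row=LF[6]=7
  step 8: row=7, L[7]='b', prepend. Next row=LF[7]=8
  step 9: row=8, L[8]='a', prepend. Next row=LF[8]=3
  step 10: row=3, L[3]='c', prepend. Next row=LF[3]=10
  step 11: row=10, L[10]='b', prepend. Next row=LF[10]=9
Reversed output: bcabbbbaba$

Answer: bcabbbbaba$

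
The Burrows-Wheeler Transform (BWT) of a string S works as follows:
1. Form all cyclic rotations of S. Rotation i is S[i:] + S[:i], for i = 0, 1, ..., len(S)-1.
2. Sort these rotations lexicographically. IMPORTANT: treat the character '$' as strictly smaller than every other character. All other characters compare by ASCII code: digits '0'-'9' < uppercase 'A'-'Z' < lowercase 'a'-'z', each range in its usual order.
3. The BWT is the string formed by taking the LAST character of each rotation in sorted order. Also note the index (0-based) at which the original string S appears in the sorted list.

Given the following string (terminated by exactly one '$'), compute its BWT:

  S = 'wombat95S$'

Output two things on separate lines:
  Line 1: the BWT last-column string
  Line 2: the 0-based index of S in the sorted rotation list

All 10 rotations (rotation i = S[i:]+S[:i]):
  rot[0] = wombat95S$
  rot[1] = ombat95S$w
  rot[2] = mbat95S$wo
  rot[3] = bat95S$wom
  rot[4] = at95S$womb
  rot[5] = t95S$womba
  rot[6] = 95S$wombat
  rot[7] = 5S$wombat9
  rot[8] = S$wombat95
  rot[9] = $wombat95S
Sorted (with $ < everything):
  sorted[0] = $wombat95S  (last char: 'S')
  sorted[1] = 5S$wombat9  (last char: '9')
  sorted[2] = 95S$wombat  (last char: 't')
  sorted[3] = S$wombat95  (last char: '5')
  sorted[4] = at95S$womb  (last char: 'b')
  sorted[5] = bat95S$wom  (last char: 'm')
  sorted[6] = mbat95S$wo  (last char: 'o')
  sorted[7] = ombat95S$w  (last char: 'w')
  sorted[8] = t95S$womba  (last char: 'a')
  sorted[9] = wombat95S$  (last char: '$')
Last column: S9t5bmowa$
Original string S is at sorted index 9

Answer: S9t5bmowa$
9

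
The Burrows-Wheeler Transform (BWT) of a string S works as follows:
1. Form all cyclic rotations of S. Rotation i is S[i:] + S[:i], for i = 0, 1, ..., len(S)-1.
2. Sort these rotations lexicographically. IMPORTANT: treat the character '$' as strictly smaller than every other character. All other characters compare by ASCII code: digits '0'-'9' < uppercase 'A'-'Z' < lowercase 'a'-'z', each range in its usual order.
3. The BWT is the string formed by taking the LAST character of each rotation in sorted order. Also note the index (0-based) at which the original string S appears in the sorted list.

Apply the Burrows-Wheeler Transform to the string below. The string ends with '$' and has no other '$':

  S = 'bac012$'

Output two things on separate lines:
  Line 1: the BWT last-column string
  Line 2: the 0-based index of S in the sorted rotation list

All 7 rotations (rotation i = S[i:]+S[:i]):
  rot[0] = bac012$
  rot[1] = ac012$b
  rot[2] = c012$ba
  rot[3] = 012$bac
  rot[4] = 12$bac0
  rot[5] = 2$bac01
  rot[6] = $bac012
Sorted (with $ < everything):
  sorted[0] = $bac012  (last char: '2')
  sorted[1] = 012$bac  (last char: 'c')
  sorted[2] = 12$bac0  (last char: '0')
  sorted[3] = 2$bac01  (last char: '1')
  sorted[4] = ac012$b  (last char: 'b')
  sorted[5] = bac012$  (last char: '$')
  sorted[6] = c012$ba  (last char: 'a')
Last column: 2c01b$a
Original string S is at sorted index 5

Answer: 2c01b$a
5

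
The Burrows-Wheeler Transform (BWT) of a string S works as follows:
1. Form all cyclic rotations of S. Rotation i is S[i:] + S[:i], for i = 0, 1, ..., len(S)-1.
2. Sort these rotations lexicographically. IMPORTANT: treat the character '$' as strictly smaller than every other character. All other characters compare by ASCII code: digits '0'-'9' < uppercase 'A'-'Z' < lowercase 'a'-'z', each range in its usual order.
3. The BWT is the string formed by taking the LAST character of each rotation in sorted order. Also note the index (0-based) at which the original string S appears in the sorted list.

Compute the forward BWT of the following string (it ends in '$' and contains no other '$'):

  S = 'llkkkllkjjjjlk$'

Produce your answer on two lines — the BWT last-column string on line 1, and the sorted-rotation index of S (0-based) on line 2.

Answer: kkjjjlllkkjllk$
14

Derivation:
All 15 rotations (rotation i = S[i:]+S[:i]):
  rot[0] = llkkkllkjjjjlk$
  rot[1] = lkkkllkjjjjlk$l
  rot[2] = kkkllkjjjjlk$ll
  rot[3] = kkllkjjjjlk$llk
  rot[4] = kllkjjjjlk$llkk
  rot[5] = llkjjjjlk$llkkk
  rot[6] = lkjjjjlk$llkkkl
  rot[7] = kjjjjlk$llkkkll
  rot[8] = jjjjlk$llkkkllk
  rot[9] = jjjlk$llkkkllkj
  rot[10] = jjlk$llkkkllkjj
  rot[11] = jlk$llkkkllkjjj
  rot[12] = lk$llkkkllkjjjj
  rot[13] = k$llkkkllkjjjjl
  rot[14] = $llkkkllkjjjjlk
Sorted (with $ < everything):
  sorted[0] = $llkkkllkjjjjlk  (last char: 'k')
  sorted[1] = jjjjlk$llkkkllk  (last char: 'k')
  sorted[2] = jjjlk$llkkkllkj  (last char: 'j')
  sorted[3] = jjlk$llkkkllkjj  (last char: 'j')
  sorted[4] = jlk$llkkkllkjjj  (last char: 'j')
  sorted[5] = k$llkkkllkjjjjl  (last char: 'l')
  sorted[6] = kjjjjlk$llkkkll  (last char: 'l')
  sorted[7] = kkkllkjjjjlk$ll  (last char: 'l')
  sorted[8] = kkllkjjjjlk$llk  (last char: 'k')
  sorted[9] = kllkjjjjlk$llkk  (last char: 'k')
  sorted[10] = lk$llkkkllkjjjj  (last char: 'j')
  sorted[11] = lkjjjjlk$llkkkl  (last char: 'l')
  sorted[12] = lkkkllkjjjjlk$l  (last char: 'l')
  sorted[13] = llkjjjjlk$llkkk  (last char: 'k')
  sorted[14] = llkkkllkjjjjlk$  (last char: '$')
Last column: kkjjjlllkkjllk$
Original string S is at sorted index 14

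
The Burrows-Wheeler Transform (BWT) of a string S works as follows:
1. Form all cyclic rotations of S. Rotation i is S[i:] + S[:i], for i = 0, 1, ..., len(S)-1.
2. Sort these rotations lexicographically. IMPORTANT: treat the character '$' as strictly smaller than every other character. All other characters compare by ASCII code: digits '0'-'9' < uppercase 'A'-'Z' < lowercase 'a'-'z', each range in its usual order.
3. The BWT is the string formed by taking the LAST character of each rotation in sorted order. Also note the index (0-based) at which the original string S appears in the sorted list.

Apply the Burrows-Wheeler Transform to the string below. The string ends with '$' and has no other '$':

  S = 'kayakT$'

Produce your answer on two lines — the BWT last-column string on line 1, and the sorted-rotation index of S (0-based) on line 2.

All 7 rotations (rotation i = S[i:]+S[:i]):
  rot[0] = kayakT$
  rot[1] = ayakT$k
  rot[2] = yakT$ka
  rot[3] = akT$kay
  rot[4] = kT$kaya
  rot[5] = T$kayak
  rot[6] = $kayakT
Sorted (with $ < everything):
  sorted[0] = $kayakT  (last char: 'T')
  sorted[1] = T$kayak  (last char: 'k')
  sorted[2] = akT$kay  (last char: 'y')
  sorted[3] = ayakT$k  (last char: 'k')
  sorted[4] = kT$kaya  (last char: 'a')
  sorted[5] = kayakT$  (last char: '$')
  sorted[6] = yakT$ka  (last char: 'a')
Last column: Tkyka$a
Original string S is at sorted index 5

Answer: Tkyka$a
5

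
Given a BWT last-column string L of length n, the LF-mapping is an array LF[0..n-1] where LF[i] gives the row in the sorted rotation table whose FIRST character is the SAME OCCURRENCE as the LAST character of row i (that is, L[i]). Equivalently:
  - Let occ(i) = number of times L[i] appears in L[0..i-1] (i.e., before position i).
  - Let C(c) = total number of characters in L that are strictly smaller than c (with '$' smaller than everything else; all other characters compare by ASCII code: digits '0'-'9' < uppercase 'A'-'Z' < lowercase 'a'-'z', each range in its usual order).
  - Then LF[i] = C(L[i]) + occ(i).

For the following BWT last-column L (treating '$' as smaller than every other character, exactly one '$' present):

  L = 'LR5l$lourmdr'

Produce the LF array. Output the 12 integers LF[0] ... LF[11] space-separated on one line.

Answer: 2 3 1 5 0 6 8 11 9 7 4 10

Derivation:
Char counts: '$':1, '5':1, 'L':1, 'R':1, 'd':1, 'l':2, 'm':1, 'o':1, 'r':2, 'u':1
C (first-col start): C('$')=0, C('5')=1, C('L')=2, C('R')=3, C('d')=4, C('l')=5, C('m')=7, C('o')=8, C('r')=9, C('u')=11
L[0]='L': occ=0, LF[0]=C('L')+0=2+0=2
L[1]='R': occ=0, LF[1]=C('R')+0=3+0=3
L[2]='5': occ=0, LF[2]=C('5')+0=1+0=1
L[3]='l': occ=0, LF[3]=C('l')+0=5+0=5
L[4]='$': occ=0, LF[4]=C('$')+0=0+0=0
L[5]='l': occ=1, LF[5]=C('l')+1=5+1=6
L[6]='o': occ=0, LF[6]=C('o')+0=8+0=8
L[7]='u': occ=0, LF[7]=C('u')+0=11+0=11
L[8]='r': occ=0, LF[8]=C('r')+0=9+0=9
L[9]='m': occ=0, LF[9]=C('m')+0=7+0=7
L[10]='d': occ=0, LF[10]=C('d')+0=4+0=4
L[11]='r': occ=1, LF[11]=C('r')+1=9+1=10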